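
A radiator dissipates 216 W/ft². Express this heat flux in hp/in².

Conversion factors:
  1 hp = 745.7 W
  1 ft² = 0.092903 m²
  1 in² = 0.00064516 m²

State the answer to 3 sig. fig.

0.00201 hp/in²

216 W/ft² ÷ 0.092903 m²/ft² = 2325.01 W/m²
2325.01 W/m² ÷ 745.7 W/hp × 0.00064516 m²/in² = 0.00201154 hp/in²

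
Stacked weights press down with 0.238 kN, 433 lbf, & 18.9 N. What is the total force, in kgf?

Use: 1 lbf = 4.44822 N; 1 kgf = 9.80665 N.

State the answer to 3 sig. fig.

223 kgf

0.238 kN × 1000 → 238 N
433 lbf × 4.44822 → 1926.08 N
18.9 N (already N)
Sum: 238 + 1926.08 + 18.9 = 2182.98 N
In kgf: 2182.98 / 9.80665 = 222.602 kgf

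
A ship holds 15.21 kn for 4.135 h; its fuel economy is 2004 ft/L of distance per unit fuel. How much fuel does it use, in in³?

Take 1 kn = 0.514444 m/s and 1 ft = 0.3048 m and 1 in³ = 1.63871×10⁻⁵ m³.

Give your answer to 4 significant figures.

1.164×10⁴ in³

15.21 kn → 7.82469 m/s
4.135 h → 14886 s
d = v × t = 7.82469 × 14886 = 116478 m
2004 ft/L → 610819 m/m³
V = d / (distance per unit fuel) = 116478 / 610819 = 0.190692 m³
In in³: 0.190692 / 1.63871×10⁻⁵ = 11636.7 in³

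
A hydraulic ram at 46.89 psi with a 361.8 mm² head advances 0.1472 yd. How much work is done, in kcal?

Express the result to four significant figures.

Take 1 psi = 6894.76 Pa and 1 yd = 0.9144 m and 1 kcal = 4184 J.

46.89 psi → 323295 Pa
361.8 mm² → 3.618×10⁻⁴ m²
F = P × A = 323295 × 3.618×10⁻⁴ = 116.968 N
0.1472 yd → 0.1346 m
W = F × d = 116.968 × 0.1346 = 15.7439 J
In kcal: 15.7439 / 4184 = 0.00376288 kcal

0.003763 kcal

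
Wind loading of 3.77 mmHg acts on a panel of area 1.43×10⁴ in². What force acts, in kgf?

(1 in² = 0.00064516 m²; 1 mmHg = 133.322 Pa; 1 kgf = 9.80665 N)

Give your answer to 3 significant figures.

3.77 mmHg × 133.322 → 502.624 Pa
1.43×10⁴ in² × 0.00064516 → 9.22579 m²
F = P × A = 502.624 Pa × 9.22579 m² = 4637.1 N
4637.1 N ÷ (9.80665 N/kgf) = 472.853 kgf

473 kgf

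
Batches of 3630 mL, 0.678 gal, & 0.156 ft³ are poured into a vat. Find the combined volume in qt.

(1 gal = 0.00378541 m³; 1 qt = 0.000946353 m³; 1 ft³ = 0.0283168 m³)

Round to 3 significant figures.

3630 mL × 10⁻⁶ = 0.00363 m³
0.678 gal × 0.00378541 = 0.00256651 m³
0.156 ft³ × 0.0283168 = 0.00441742 m³
Sum: 0.00363 + 0.00256651 + 0.00441742 = 0.0106139 m³
In qt: 0.0106139 / 0.000946353 = 11.2156 qt

11.2 qt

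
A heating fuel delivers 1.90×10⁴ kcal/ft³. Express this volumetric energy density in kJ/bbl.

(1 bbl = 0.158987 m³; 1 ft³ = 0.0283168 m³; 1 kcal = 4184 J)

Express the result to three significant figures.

1.90×10⁴ kcal/ft³ × 4184 J/kcal ÷ 0.0283168 m³/ft³ = 2.80738×10⁹ J/m³
2.80738×10⁹ J/m³ ÷ 1000 J/kJ × 0.158987 m³/bbl = 446337 kJ/bbl

4.46×10⁵ kJ/bbl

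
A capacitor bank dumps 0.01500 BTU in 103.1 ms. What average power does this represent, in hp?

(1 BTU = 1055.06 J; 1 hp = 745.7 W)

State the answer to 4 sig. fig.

0.01500 BTU × 1055.06 = 15.8259 J
103.1 ms × 0.001 = 0.1031 s
P = E / t = 15.8259 J / 0.1031 s = 153.5 W
153.5 W ÷ (745.7 W/hp) = 0.205847 hp

0.2058 hp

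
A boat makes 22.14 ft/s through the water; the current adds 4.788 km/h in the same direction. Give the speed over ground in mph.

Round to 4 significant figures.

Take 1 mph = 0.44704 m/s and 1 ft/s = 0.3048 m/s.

18.07 mph

22.14 ft/s × 0.3048 = 6.74827 m/s
4.788 km/h × (1/3.6) = 1.33 m/s
Sum: 6.74827 + 1.33 = 8.07827 m/s
In mph: 8.07827 / 0.44704 = 18.0706 mph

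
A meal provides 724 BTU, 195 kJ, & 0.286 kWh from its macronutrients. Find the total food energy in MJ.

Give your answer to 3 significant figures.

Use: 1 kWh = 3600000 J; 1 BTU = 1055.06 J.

724 BTU × 1055.06 = 763863 J
195 kJ × 1000 = 195000 J
0.286 kWh × 3600000 = 1.0296×10⁶ J
Combined: 763863 + 195000 + 1.0296×10⁶ = 1.98846×10⁶ J
In MJ: 1.98846×10⁶ / 1000000 = 1.98846 MJ

1.99 MJ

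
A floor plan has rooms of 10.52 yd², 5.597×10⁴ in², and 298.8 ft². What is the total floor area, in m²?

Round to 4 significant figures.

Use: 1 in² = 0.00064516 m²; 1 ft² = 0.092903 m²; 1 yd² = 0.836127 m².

10.52 yd² × 0.836127 → 8.79606 m²
5.597×10⁴ in² × 0.00064516 → 36.1096 m²
298.8 ft² × 0.092903 → 27.7594 m²
Combined: 8.79606 + 36.1096 + 27.7594 = 72.6651 m²

72.67 m²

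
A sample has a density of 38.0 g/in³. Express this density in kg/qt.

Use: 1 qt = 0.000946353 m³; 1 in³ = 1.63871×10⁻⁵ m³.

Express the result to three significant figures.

38.0 g/in³ × 0.001 kg/g ÷ 1.63871×10⁻⁵ m³/in³ = 2318.9 kg/m³
2318.9 kg/m³ × 0.000946353 m³/qt = 2.1945 kg/qt

2.19 kg/qt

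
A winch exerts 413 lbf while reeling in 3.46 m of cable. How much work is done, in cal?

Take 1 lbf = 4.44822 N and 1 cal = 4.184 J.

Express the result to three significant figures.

1520 cal

413 lbf × 4.44822 → 1837.11 N
W = F × d = 1837.11 N × 3.46 m = 6356.4 J
6356.4 J ÷ (4.184 J/cal) = 1519.22 cal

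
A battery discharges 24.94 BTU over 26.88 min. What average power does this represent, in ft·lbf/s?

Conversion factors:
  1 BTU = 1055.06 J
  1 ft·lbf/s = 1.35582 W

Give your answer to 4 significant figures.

24.94 BTU × 1055.06 = 26313.2 J
26.88 min × 60 = 1612.8 s
P = E / t = 26313.2 J / 1612.8 s = 16.3152 W
16.3152 W ÷ (1.35582 W/ft·lbf/s) = 12.0335 ft·lbf/s

12.03 ft·lbf/s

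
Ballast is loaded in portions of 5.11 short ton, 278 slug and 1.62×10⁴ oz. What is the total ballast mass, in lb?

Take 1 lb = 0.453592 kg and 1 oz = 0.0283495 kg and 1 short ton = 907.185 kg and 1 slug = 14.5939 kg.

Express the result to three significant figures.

5.11 short ton × 907.185 = 4635.72 kg
278 slug × 14.5939 = 4057.1 kg
1.62×10⁴ oz × 0.0283495 = 459.262 kg
Total: 4635.72 + 4057.1 + 459.262 = 9152.08 kg
In lb: 9152.08 / 0.453592 = 20176.9 lb

2.02×10⁴ lb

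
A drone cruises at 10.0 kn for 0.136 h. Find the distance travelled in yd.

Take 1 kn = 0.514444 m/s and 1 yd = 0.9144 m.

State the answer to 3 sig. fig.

2750 yd

10.0 kn × 0.514444 = 5.14444 m/s
0.136 h × 3600 = 489.6 s
d = v × t = 5.14444 m/s × 489.6 s = 2518.72 m
2518.72 m ÷ (0.9144 m/yd) = 2754.51 yd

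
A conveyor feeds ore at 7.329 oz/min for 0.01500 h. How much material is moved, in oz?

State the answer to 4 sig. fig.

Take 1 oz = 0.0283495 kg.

7.329 oz/min → 0.00346289 kg/s
0.01500 h → 54 s
m = ṁ × t = 0.00346289 × 54 = 0.186996 kg
In oz: 0.186996 / 0.0283495 = 6.5961 oz

6.596 oz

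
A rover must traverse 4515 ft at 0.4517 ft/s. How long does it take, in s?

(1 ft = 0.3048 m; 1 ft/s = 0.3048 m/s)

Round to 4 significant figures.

4515 ft × 0.3048 → 1376.17 m
0.4517 ft/s × 0.3048 → 0.137678 m/s
t = d / v = 1376.17 m / 0.137678 m/s = 9995.57 s

9996 s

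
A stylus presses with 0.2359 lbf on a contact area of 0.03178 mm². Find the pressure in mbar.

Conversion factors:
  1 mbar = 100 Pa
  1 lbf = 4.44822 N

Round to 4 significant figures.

3.302×10⁵ mbar

0.2359 lbf × 4.44822 → 1.04934 N
0.03178 mm² × 10⁻⁶ → 3.178×10⁻⁸ m²
P = F / A = 1.04934 N / 3.178×10⁻⁸ m² = 3.30189×10⁷ Pa
3.30189×10⁷ Pa ÷ (100 Pa/mbar) = 330189 mbar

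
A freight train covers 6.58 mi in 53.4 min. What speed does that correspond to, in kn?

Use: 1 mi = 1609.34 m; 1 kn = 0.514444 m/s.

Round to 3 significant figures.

6.58 mi × 1609.34 = 10589.5 m
53.4 min × 60 = 3204 s
v = d / t = 10589.5 m / 3204 s = 3.30509 m/s
3.30509 m/s ÷ (0.514444 m/s/kn) = 6.42459 kn

6.42 kn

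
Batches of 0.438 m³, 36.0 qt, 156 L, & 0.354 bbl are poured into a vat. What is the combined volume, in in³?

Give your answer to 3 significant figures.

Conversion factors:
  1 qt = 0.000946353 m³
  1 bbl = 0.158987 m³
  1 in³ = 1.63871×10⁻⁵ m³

4.18×10⁴ in³

0.438 m³ (already m³)
36.0 qt × 0.000946353 = 0.0340687 m³
156 L × 0.001 = 0.156 m³
0.354 bbl × 0.158987 = 0.0562814 m³
Total: 0.438 + 0.0340687 + 0.156 + 0.0562814 = 0.68435 m³
In in³: 0.68435 / 1.63871×10⁻⁵ = 41761.5 in³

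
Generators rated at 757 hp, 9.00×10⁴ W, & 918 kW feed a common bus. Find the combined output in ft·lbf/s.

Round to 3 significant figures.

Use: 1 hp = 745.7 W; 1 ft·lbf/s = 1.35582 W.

1.16×10⁶ ft·lbf/s

757 hp × 745.7 = 564495 W
9.00×10⁴ W (already W)
918 kW × 1000 = 918000 W
Combined: 564495 + 90000 + 918000 = 1.5725×10⁶ W
In ft·lbf/s: 1.5725×10⁶ / 1.35582 = 1.15981×10⁶ ft·lbf/s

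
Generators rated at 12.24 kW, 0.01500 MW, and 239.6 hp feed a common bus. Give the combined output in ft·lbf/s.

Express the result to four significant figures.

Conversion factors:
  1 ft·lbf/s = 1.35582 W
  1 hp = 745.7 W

1.519×10⁵ ft·lbf/s

12.24 kW × 1000 = 12240 W
0.01500 MW × 1000000 = 15000 W
239.6 hp × 745.7 = 178670 W
Combined: 12240 + 15000 + 178670 = 205910 W
In ft·lbf/s: 205910 / 1.35582 = 151871 ft·lbf/s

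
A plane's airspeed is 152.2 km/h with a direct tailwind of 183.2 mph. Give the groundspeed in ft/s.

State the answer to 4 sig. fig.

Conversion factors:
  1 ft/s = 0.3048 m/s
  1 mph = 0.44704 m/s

407.4 ft/s

152.2 km/h × (1/3.6) = 42.2778 m/s
183.2 mph × 0.44704 = 81.8977 m/s
Sum: 42.2778 + 81.8977 = 124.176 m/s
In ft/s: 124.176 / 0.3048 = 407.402 ft/s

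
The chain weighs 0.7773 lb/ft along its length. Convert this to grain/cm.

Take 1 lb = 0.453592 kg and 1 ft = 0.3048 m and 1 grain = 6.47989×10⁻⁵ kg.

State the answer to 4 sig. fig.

0.7773 lb/ft × 0.453592 kg/lb ÷ 0.3048 m/ft = 1.15675 kg/m
1.15675 kg/m ÷ 6.47989×10⁻⁵ kg/grain × 0.01 m/cm = 178.514 grain/cm

178.5 grain/cm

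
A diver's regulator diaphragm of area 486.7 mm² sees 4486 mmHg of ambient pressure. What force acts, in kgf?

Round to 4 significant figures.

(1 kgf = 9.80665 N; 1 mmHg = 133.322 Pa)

4486 mmHg × 133.322 = 598082 Pa
486.7 mm² × 10⁻⁶ = 4.867×10⁻⁴ m²
F = P × A = 598082 Pa × 4.867×10⁻⁴ m² = 291.087 N
291.087 N ÷ (9.80665 N/kgf) = 29.6826 kgf

29.68 kgf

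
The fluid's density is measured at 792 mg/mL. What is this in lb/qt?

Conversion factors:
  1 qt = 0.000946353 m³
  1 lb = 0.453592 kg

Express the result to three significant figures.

792 mg/mL × 10⁻⁶ kg/mg ÷ 10⁻⁶ m³/mL = 792 kg/m³
792 kg/m³ ÷ 0.453592 kg/lb × 0.000946353 m³/qt = 1.65239 lb/qt

1.65 lb/qt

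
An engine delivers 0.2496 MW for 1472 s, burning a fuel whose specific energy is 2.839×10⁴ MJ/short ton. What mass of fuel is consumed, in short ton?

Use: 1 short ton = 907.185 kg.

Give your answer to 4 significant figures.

0.2496 MW → 249600 W
E = P × t = 249600 × 1472 = 3.67411×10⁸ J
2.839×10⁴ MJ/short ton → 3.12946×10⁷ J/kg
m = E / e_s = 3.67411×10⁸ / 3.12946×10⁷ = 11.7404 kg
In short ton: 11.7404 / 907.185 = 0.0129416 short ton

0.01294 short ton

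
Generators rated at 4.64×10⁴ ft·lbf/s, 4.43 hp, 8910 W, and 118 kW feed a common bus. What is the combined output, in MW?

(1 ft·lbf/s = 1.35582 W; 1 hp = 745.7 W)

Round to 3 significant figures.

4.64×10⁴ ft·lbf/s × 1.35582 = 62910 W
4.43 hp × 745.7 = 3303.45 W
8910 W (already W)
118 kW × 1000 = 118000 W
Sum: 62910 + 3303.45 + 8910 + 118000 = 193123 W
In MW: 193123 / 1000000 = 0.193123 MW

0.193 MW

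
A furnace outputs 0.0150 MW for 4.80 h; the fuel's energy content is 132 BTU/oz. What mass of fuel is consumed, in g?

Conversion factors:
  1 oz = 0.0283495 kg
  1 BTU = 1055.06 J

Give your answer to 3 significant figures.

0.0150 MW → 15000 W
4.80 h → 17280 s
E = P × t = 15000 × 17280 = 2.592×10⁸ J
132 BTU/oz → 4.91254×10⁶ J/kg
m = E / e_s = 2.592×10⁸ / 4.91254×10⁶ = 52.7629 kg
In g: 52.7629 / 0.001 = 52762.9 g

5.28×10⁴ g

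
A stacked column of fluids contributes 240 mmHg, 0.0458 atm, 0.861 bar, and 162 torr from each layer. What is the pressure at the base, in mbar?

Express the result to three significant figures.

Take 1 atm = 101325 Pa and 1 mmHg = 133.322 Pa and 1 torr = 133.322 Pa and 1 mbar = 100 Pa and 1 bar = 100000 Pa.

1440 mbar

240 mmHg × 133.322 → 31997.3 Pa
0.0458 atm × 101325 → 4640.69 Pa
0.861 bar × 100000 → 86100 Pa
162 torr × 133.322 → 21598.2 Pa
Combined: 31997.3 + 4640.69 + 86100 + 21598.2 = 144336 Pa
In mbar: 144336 / 100 = 1443.36 mbar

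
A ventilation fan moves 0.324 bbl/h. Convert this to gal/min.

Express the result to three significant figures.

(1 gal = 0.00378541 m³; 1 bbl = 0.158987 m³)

0.324 bbl/h × 0.158987 m³/bbl ÷ 3600 s/h = 1.43088×10⁻⁵ m³/s
1.43088×10⁻⁵ m³/s ÷ 0.00378541 m³/gal × 60 s/min = 0.226799 gal/min

0.227 gal/min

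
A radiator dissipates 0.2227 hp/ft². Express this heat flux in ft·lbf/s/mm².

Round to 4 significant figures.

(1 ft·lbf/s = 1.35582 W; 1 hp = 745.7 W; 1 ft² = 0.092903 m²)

0.2227 hp/ft² × 745.7 W/hp ÷ 0.092903 m²/ft² = 1787.54 W/m²
1787.54 W/m² ÷ 1.35582 W/ft·lbf/s × 10⁻⁶ m²/mm² = 0.00131842 ft·lbf/s/mm²

0.001318 ft·lbf/s/mm²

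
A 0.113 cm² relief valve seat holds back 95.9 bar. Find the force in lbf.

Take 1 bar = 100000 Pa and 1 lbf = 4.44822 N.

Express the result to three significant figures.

24.4 lbf

95.9 bar × 100000 = 9.59×10⁶ Pa
0.113 cm² × 0.0001 = 1.13×10⁻⁵ m²
F = P × A = 9.59×10⁶ Pa × 1.13×10⁻⁵ m² = 108.367 N
108.367 N ÷ (4.44822 N/lbf) = 24.3619 lbf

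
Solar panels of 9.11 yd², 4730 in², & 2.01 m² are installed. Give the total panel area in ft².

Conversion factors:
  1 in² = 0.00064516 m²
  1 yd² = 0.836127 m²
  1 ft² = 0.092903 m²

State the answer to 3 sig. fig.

136 ft²

9.11 yd² × 0.836127 = 7.61712 m²
4730 in² × 0.00064516 = 3.05161 m²
2.01 m² (already m²)
Sum: 7.61712 + 3.05161 + 2.01 = 12.6787 m²
In ft²: 12.6787 / 0.092903 = 136.472 ft²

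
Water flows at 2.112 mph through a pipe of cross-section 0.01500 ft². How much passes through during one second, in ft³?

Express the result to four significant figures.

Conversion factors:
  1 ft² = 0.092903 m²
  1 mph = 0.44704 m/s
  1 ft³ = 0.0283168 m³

0.04646 ft³

2.112 mph × 0.44704 = 0.944148 m/s
0.01500 ft² × 0.092903 = 0.00139354 m²
V = v × A × t = 0.944148 m/s × 0.00139354 m² × 1 s = 0.00131571 m³
0.00131571 m³ ÷ (0.0283168 m³/ft³) = 0.0464639 ft³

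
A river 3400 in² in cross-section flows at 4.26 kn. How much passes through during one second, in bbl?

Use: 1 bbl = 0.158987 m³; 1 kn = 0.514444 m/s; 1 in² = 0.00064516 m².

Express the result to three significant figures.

30.2 bbl

4.26 kn × 0.514444 → 2.19153 m/s
3400 in² × 0.00064516 → 2.19354 m²
V = v × A × t = 2.19153 m/s × 2.19354 m² × 1 s = 4.80721 m³
4.80721 m³ ÷ (0.158987 m³/bbl) = 30.2365 bbl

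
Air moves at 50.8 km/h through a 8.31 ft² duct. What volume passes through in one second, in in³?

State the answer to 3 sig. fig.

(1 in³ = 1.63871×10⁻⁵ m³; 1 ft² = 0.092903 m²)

6.65×10⁵ in³

50.8 km/h × (1/3.6) → 14.1111 m/s
8.31 ft² × 0.092903 → 0.772024 m²
V = v × A × t = 14.1111 m/s × 0.772024 m² × 1 s = 10.8941 m³
10.8941 m³ ÷ (1.63871×10⁻⁵ m³/in³) = 664797 in³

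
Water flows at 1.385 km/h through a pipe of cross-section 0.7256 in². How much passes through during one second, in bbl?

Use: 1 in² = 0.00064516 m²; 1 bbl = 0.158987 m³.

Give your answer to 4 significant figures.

0.001133 bbl

1.385 km/h × (1/3.6) = 0.384722 m/s
0.7256 in² × 0.00064516 = 4.68128×10⁻⁴ m²
V = v × A × t = 0.384722 m/s × 4.68128×10⁻⁴ m² × 1 s = 1.80099×10⁻⁴ m³
1.80099×10⁻⁴ m³ ÷ (0.158987 m³/bbl) = 0.00113279 bbl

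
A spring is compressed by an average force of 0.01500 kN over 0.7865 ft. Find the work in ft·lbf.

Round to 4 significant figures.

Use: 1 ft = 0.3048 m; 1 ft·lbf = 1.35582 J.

2.652 ft·lbf

0.01500 kN × 1000 = 15 N
0.7865 ft × 0.3048 = 0.239725 m
W = F × d = 15 N × 0.239725 m = 3.59588 J
3.59588 J ÷ (1.35582 J/ft·lbf) = 2.65218 ft·lbf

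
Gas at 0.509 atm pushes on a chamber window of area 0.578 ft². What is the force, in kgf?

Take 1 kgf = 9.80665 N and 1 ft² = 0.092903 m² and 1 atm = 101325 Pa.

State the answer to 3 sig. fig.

0.509 atm × 101325 = 51574.4 Pa
0.578 ft² × 0.092903 = 0.0536979 m²
F = P × A = 51574.4 Pa × 0.0536979 m² = 2769.44 N
2769.44 N ÷ (9.80665 N/kgf) = 282.404 kgf

282 kgf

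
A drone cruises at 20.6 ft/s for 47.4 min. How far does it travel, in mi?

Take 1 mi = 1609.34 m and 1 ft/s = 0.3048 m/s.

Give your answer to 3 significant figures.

20.6 ft/s × 0.3048 = 6.27888 m/s
47.4 min × 60 = 2844 s
d = v × t = 6.27888 m/s × 2844 s = 17857.1 m
17857.1 m ÷ (1609.34 m/mi) = 11.0959 mi

11.1 mi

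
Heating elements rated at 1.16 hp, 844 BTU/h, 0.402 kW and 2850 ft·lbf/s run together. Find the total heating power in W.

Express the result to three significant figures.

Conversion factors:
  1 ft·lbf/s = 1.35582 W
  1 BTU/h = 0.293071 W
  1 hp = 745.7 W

5380 W

1.16 hp × 745.7 → 865.012 W
844 BTU/h × 0.293071 → 247.352 W
0.402 kW × 1000 → 402 W
2850 ft·lbf/s × 1.35582 → 3864.09 W
Sum: 865.012 + 247.352 + 402 + 3864.09 = 5378.45 W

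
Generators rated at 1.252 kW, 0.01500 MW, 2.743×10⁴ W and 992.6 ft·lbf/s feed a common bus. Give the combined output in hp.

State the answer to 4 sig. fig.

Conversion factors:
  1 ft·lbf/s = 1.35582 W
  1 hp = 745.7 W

60.38 hp

1.252 kW × 1000 = 1252 W
0.01500 MW × 1000000 = 15000 W
2.743×10⁴ W (already W)
992.6 ft·lbf/s × 1.35582 = 1345.79 W
Sum: 1252 + 15000 + 27430 + 1345.79 = 45027.8 W
In hp: 45027.8 / 745.7 = 60.3833 hp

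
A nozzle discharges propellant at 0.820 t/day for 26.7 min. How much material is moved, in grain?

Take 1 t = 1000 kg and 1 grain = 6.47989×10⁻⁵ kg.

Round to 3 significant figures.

0.820 t/day → 0.00949074 kg/s
26.7 min → 1602 s
m = ṁ × t = 0.00949074 × 1602 = 15.2042 kg
In grain: 15.2042 / 6.47989×10⁻⁵ = 234637 grain

2.35×10⁵ grain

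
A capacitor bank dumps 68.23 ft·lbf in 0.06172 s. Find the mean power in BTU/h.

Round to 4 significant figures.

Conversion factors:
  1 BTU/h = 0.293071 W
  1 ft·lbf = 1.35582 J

68.23 ft·lbf × 1.35582 = 92.5076 J
P = E / t = 92.5076 J / 0.06172 s = 1498.83 W
1498.83 W ÷ (0.293071 W/BTU/h) = 5114.22 BTU/h

5114 BTU/h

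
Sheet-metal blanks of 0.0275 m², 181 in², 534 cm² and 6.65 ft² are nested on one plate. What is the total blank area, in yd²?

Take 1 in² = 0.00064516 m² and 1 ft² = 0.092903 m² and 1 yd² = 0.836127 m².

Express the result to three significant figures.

0.0275 m² (already m²)
181 in² × 0.00064516 = 0.116774 m²
534 cm² × 0.0001 = 0.0534 m²
6.65 ft² × 0.092903 = 0.617805 m²
Total: 0.0275 + 0.116774 + 0.0534 + 0.617805 = 0.815479 m²
In yd²: 0.815479 / 0.836127 = 0.975305 yd²

0.975 yd²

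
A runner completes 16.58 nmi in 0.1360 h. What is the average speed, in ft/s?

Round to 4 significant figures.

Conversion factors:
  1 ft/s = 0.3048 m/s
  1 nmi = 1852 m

16.58 nmi × 1852 = 30706.2 m
0.1360 h × 3600 = 489.6 s
v = d / t = 30706.2 m / 489.6 s = 62.7169 m/s
62.7169 m/s ÷ (0.3048 m/s/ft/s) = 205.764 ft/s

205.8 ft/s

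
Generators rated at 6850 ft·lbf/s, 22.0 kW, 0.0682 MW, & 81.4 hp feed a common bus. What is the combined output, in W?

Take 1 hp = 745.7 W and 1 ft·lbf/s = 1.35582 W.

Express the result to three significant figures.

6850 ft·lbf/s × 1.35582 = 9287.37 W
22.0 kW × 1000 = 22000 W
0.0682 MW × 1000000 = 68200 W
81.4 hp × 745.7 = 60700 W
Combined: 9287.37 + 22000 + 68200 + 60700 = 160187 W

1.60×10⁵ W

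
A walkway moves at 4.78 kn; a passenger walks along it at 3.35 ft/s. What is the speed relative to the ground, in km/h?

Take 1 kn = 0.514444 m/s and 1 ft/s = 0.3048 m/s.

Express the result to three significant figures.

12.5 km/h

4.78 kn × 0.514444 = 2.45904 m/s
3.35 ft/s × 0.3048 = 1.02108 m/s
Total: 2.45904 + 1.02108 = 3.48012 m/s
In km/h: 3.48012 / (1/3.6) = 12.5284 km/h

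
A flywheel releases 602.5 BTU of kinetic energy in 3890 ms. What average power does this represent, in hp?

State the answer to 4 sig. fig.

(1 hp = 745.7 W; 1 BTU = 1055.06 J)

219.1 hp

602.5 BTU × 1055.06 → 635674 J
3890 ms × 0.001 → 3.89 s
P = E / t = 635674 J / 3.89 s = 163412 W
163412 W ÷ (745.7 W/hp) = 219.139 hp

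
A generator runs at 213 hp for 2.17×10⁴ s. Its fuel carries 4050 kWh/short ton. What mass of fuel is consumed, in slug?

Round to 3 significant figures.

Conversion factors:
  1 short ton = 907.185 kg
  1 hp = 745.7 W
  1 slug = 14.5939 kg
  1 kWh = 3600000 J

213 hp → 158834 W
E = P × t = 158834 × 21700 = 3.4467×10⁹ J
4050 kWh/short ton → 1.60717×10⁷ J/kg
m = E / e_s = 3.4467×10⁹ / 1.60717×10⁷ = 214.458 kg
In slug: 214.458 / 14.5939 = 14.695 slug

14.7 slug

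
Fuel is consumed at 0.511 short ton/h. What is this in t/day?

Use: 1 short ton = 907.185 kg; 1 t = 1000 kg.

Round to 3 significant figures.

11.1 t/day

0.511 short ton/h × 907.185 kg/short ton ÷ 3600 s/h = 0.12877 kg/s
0.12877 kg/s ÷ 1000 kg/t × 86400 s/day = 11.1257 t/day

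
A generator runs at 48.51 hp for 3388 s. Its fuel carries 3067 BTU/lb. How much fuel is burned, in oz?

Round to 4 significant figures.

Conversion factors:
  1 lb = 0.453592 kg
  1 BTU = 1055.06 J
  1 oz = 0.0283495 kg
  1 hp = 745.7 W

48.51 hp → 36173.9 W
E = P × t = 36173.9 × 3388 = 1.22557×10⁸ J
3067 BTU/lb → 7.13388×10⁶ J/kg
m = E / e_s = 1.22557×10⁸ / 7.13388×10⁶ = 17.1796 kg
In oz: 17.1796 / 0.0283495 = 605.993 oz

606.0 oz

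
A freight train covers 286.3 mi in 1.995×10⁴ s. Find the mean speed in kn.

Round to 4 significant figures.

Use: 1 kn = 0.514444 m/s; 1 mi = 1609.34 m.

44.89 kn

286.3 mi × 1609.34 → 460754 m
v = d / t = 460754 m / 19950 s = 23.0954 m/s
23.0954 m/s ÷ (0.514444 m/s/kn) = 44.8939 kn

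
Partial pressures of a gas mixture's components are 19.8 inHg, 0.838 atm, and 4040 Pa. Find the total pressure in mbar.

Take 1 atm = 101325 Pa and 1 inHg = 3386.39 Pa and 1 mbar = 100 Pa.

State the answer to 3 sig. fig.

19.8 inHg × 3386.39 = 67050.5 Pa
0.838 atm × 101325 = 84910.3 Pa
4040 Pa (already Pa)
Combined: 67050.5 + 84910.3 + 4040 = 156001 Pa
In mbar: 156001 / 100 = 1560.01 mbar

1560 mbar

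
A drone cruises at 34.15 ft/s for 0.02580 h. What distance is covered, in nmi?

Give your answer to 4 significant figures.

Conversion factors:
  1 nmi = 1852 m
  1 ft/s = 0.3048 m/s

0.5220 nmi

34.15 ft/s × 0.3048 = 10.4089 m/s
0.02580 h × 3600 = 92.88 s
d = v × t = 10.4089 m/s × 92.88 s = 966.779 m
966.779 m ÷ (1852 m/nmi) = 0.522019 nmi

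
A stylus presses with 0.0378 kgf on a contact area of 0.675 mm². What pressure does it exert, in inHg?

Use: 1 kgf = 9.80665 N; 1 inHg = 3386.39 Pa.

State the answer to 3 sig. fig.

162 inHg

0.0378 kgf × 9.80665 = 0.370691 N
0.675 mm² × 10⁻⁶ = 6.75×10⁻⁷ m²
P = F / A = 0.370691 N / 6.75×10⁻⁷ m² = 549172 Pa
549172 Pa ÷ (3386.39 Pa/inHg) = 162.17 inHg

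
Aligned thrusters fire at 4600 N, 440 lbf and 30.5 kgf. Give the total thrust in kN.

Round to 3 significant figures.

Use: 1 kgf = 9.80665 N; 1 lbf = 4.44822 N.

6.86 kN

4600 N (already N)
440 lbf × 4.44822 = 1957.22 N
30.5 kgf × 9.80665 = 299.103 N
Combined: 4600 + 1957.22 + 299.103 = 6856.32 N
In kN: 6856.32 / 1000 = 6.85632 kN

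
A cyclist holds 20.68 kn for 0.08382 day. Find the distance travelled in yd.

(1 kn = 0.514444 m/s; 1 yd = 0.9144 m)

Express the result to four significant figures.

8.426×10⁴ yd

20.68 kn × 0.514444 → 10.6387 m/s
0.08382 day × 86400 → 7242.05 s
d = v × t = 10.6387 m/s × 7242.05 s = 77046 m
77046 m ÷ (0.9144 m/yd) = 84258.5 yd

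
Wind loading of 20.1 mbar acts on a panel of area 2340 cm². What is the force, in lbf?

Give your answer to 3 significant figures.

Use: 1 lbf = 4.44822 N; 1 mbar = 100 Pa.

106 lbf

20.1 mbar × 100 → 2010 Pa
2340 cm² × 0.0001 → 0.234 m²
F = P × A = 2010 Pa × 0.234 m² = 470.34 N
470.34 N ÷ (4.44822 N/lbf) = 105.737 lbf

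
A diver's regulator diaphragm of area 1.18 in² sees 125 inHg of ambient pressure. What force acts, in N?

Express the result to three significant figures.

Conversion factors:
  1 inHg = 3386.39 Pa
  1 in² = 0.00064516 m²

125 inHg × 3386.39 → 423299 Pa
1.18 in² × 0.00064516 → 7.61289×10⁻⁴ m²
F = P × A = 423299 Pa × 7.61289×10⁻⁴ m² = 322.253 N

322 N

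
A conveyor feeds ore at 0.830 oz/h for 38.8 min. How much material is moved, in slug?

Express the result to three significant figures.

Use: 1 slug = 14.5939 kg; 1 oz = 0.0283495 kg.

0.830 oz/h → 6.53613×10⁻⁶ kg/s
38.8 min → 2328 s
m = ṁ × t = 6.53613×10⁻⁶ × 2328 = 0.0152161 kg
In slug: 0.0152161 / 14.5939 = 0.00104263 slug

0.00104 slug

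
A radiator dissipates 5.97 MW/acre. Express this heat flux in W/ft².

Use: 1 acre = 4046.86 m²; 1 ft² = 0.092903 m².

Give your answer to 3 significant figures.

5.97 MW/acre × 1000000 W/MW ÷ 4046.86 m²/acre = 1475.22 W/m²
1475.22 W/m² × 0.092903 m²/ft² = 137.052 W/ft²

137 W/ft²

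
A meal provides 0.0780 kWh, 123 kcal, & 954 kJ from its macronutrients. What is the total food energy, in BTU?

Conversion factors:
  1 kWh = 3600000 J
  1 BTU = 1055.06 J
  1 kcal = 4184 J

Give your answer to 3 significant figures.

1660 BTU

0.0780 kWh × 3600000 = 280800 J
123 kcal × 4184 = 514632 J
954 kJ × 1000 = 954000 J
Combined: 280800 + 514632 + 954000 = 1.74943×10⁶ J
In BTU: 1.74943×10⁶ / 1055.06 = 1658.13 BTU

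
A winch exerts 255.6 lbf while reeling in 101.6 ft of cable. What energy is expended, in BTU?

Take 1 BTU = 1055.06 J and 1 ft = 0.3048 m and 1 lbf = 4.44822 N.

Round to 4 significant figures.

33.37 BTU

255.6 lbf × 4.44822 = 1136.97 N
101.6 ft × 0.3048 = 30.9677 m
W = F × d = 1136.97 N × 30.9677 m = 35209.3 J
35209.3 J ÷ (1055.06 J/BTU) = 33.3718 BTU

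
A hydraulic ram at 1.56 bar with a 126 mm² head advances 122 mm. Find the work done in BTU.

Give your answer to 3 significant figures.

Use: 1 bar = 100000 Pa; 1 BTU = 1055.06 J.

0.00227 BTU

1.56 bar → 156000 Pa
126 mm² → 1.26×10⁻⁴ m²
F = P × A = 156000 × 1.26×10⁻⁴ = 19.656 N
122 mm → 0.122 m
W = F × d = 19.656 × 0.122 = 2.39803 J
In BTU: 2.39803 / 1055.06 = 0.00227288 BTU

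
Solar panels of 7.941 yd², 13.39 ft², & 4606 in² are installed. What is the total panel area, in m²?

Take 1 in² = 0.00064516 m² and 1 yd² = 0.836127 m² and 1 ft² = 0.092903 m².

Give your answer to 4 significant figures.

7.941 yd² × 0.836127 → 6.63968 m²
13.39 ft² × 0.092903 → 1.24397 m²
4606 in² × 0.00064516 → 2.97161 m²
Sum: 6.63968 + 1.24397 + 2.97161 = 10.8553 m²

10.86 m²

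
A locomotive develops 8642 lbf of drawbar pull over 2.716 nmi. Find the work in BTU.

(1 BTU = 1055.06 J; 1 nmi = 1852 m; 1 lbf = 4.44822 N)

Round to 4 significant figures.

8642 lbf × 4.44822 → 38441.5 N
2.716 nmi × 1852 → 5030.03 m
W = F × d = 38441.5 N × 5030.03 m = 1.93362×10⁸ J
1.93362×10⁸ J ÷ (1055.06 J/BTU) = 183271 BTU

1.833×10⁵ BTU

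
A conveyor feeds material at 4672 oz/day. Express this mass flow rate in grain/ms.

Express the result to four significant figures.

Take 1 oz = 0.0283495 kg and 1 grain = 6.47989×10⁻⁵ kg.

4672 oz/day × 0.0283495 kg/oz ÷ 86400 s/day = 0.00153297 kg/s
0.00153297 kg/s ÷ 6.47989×10⁻⁵ kg/grain × 0.001 s/ms = 0.0236573 grain/ms

0.02366 grain/ms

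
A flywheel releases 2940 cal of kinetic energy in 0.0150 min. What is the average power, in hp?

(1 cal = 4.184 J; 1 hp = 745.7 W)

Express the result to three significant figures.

18.3 hp

2940 cal × 4.184 → 12301 J
0.0150 min × 60 → 0.9 s
P = E / t = 12301 J / 0.9 s = 13667.8 W
13667.8 W ÷ (745.7 W/hp) = 18.3288 hp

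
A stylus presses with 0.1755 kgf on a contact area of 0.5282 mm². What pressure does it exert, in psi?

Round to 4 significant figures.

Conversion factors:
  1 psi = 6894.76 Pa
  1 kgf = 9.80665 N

472.6 psi

0.1755 kgf × 9.80665 → 1.72107 N
0.5282 mm² × 10⁻⁶ → 5.282×10⁻⁷ m²
P = F / A = 1.72107 N / 5.282×10⁻⁷ m² = 3.25837×10⁶ Pa
3.25837×10⁶ Pa ÷ (6894.76 Pa/psi) = 472.586 psi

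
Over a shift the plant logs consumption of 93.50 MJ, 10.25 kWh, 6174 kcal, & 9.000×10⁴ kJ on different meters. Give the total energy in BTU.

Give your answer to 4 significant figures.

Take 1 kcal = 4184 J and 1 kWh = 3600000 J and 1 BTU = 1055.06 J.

93.50 MJ × 1000000 = 9.35×10⁷ J
10.25 kWh × 3600000 = 3.69×10⁷ J
6174 kcal × 4184 = 2.5832×10⁷ J
9.000×10⁴ kJ × 1000 = 9×10⁷ J
Combined: 9.35×10⁷ + 3.69×10⁷ + 2.5832×10⁷ + 9×10⁷ = 2.46232×10⁸ J
In BTU: 2.46232×10⁸ / 1055.06 = 233382 BTU

2.334×10⁵ BTU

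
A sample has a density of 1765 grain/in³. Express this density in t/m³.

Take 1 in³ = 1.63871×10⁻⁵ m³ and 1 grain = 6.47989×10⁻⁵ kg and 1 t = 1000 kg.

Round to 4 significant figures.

6.979 t/m³

1765 grain/in³ × 6.47989×10⁻⁵ kg/grain ÷ 1.63871×10⁻⁵ m³/in³ = 6979.27 kg/m³
6979.27 kg/m³ ÷ 1000 kg/t = 6.97927 t/m³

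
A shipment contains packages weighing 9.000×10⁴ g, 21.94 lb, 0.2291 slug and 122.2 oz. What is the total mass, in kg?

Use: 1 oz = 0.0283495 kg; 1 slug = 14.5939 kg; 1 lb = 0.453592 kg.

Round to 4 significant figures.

106.8 kg

9.000×10⁴ g × 0.001 = 90 kg
21.94 lb × 0.453592 = 9.95181 kg
0.2291 slug × 14.5939 = 3.34346 kg
122.2 oz × 0.0283495 = 3.46431 kg
Combined: 90 + 9.95181 + 3.34346 + 3.46431 = 106.76 kg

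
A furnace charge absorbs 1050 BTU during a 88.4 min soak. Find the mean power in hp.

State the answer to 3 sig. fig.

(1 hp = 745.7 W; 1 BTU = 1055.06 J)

1050 BTU × 1055.06 = 1.10781×10⁶ J
88.4 min × 60 = 5304 s
P = E / t = 1.10781×10⁶ J / 5304 s = 208.863 W
208.863 W ÷ (745.7 W/hp) = 0.28009 hp

0.280 hp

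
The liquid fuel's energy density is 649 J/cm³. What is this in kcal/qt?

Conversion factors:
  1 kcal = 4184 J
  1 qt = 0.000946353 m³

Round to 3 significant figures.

649 J/cm³ ÷ 10⁻⁶ m³/cm³ = 6.49×10⁸ J/m³
6.49×10⁸ J/m³ ÷ 4184 J/kcal × 0.000946353 m³/qt = 146.793 kcal/qt

147 kcal/qt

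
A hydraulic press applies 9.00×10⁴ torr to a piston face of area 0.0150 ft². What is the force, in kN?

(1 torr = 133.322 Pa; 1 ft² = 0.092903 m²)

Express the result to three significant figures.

16.7 kN

9.00×10⁴ torr × 133.322 → 1.1999×10⁷ Pa
0.0150 ft² × 0.092903 → 0.00139354 m²
F = P × A = 1.1999×10⁷ Pa × 0.00139354 m² = 16721.1 N
16721.1 N ÷ (1000 N/kN) = 16.7211 kN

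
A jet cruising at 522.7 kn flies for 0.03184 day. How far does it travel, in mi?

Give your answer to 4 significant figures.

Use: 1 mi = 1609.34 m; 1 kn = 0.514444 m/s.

522.7 kn × 0.514444 → 268.9 m/s
0.03184 day × 86400 → 2750.98 s
d = v × t = 268.9 m/s × 2750.98 s = 739739 m
739739 m ÷ (1609.34 m/mi) = 459.654 mi

459.7 mi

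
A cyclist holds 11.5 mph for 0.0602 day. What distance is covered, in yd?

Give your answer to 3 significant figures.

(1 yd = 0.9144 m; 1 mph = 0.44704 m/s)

11.5 mph × 0.44704 = 5.14096 m/s
0.0602 day × 86400 = 5201.28 s
d = v × t = 5.14096 m/s × 5201.28 s = 26739.6 m
26739.6 m ÷ (0.9144 m/yd) = 29242.8 yd

2.92×10⁴ yd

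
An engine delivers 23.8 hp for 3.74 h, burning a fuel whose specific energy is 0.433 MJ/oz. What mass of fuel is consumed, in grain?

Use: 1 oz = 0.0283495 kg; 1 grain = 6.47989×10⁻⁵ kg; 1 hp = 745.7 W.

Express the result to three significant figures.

2.41×10⁵ grain

23.8 hp → 17747.7 W
3.74 h → 13464 s
E = P × t = 17747.7 × 13464 = 2.38955×10⁸ J
0.433 MJ/oz → 1.52736×10⁷ J/kg
m = E / e_s = 2.38955×10⁸ / 1.52736×10⁷ = 15.645 kg
In grain: 15.645 / 6.47989×10⁻⁵ = 241439 grain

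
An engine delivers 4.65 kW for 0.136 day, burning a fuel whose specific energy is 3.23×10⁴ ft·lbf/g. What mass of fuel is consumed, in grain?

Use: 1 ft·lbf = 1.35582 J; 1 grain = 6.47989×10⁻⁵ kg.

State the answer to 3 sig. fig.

1.93×10⁴ grain

4.65 kW → 4650 W
0.136 day → 11750.4 s
E = P × t = 4650 × 11750.4 = 5.46394×10⁷ J
3.23×10⁴ ft·lbf/g → 4.3793×10⁷ J/kg
m = E / e_s = 5.46394×10⁷ / 4.3793×10⁷ = 1.24767 kg
In grain: 1.24767 / 6.47989×10⁻⁵ = 19254.5 grain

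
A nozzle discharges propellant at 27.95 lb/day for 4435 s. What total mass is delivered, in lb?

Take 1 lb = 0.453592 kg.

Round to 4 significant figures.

27.95 lb/day → 1.46735×10⁻⁴ kg/s
m = ṁ × t = 1.46735×10⁻⁴ × 4435 = 0.65077 kg
In lb: 0.65077 / 0.453592 = 1.4347 lb

1.435 lb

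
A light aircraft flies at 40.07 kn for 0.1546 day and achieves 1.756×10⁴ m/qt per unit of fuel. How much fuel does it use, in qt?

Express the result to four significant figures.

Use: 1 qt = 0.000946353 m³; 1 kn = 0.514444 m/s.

40.07 kn → 20.6138 m/s
0.1546 day → 13357.4 s
d = v × t = 20.6138 × 13357.4 = 275347 m
1.756×10⁴ m/qt → 1.85554×10⁷ m/m³
V = d / (distance per unit fuel) = 275347 / 1.85554×10⁷ = 0.0148392 m³
In qt: 0.0148392 / 0.000946353 = 15.6804 qt

15.68 qt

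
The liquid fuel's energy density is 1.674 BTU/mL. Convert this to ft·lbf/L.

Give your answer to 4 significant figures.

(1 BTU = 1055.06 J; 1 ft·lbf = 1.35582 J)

1.674 BTU/mL × 1055.06 J/BTU ÷ 10⁻⁶ m³/mL = 1.76617×10⁹ J/m³
1.76617×10⁹ J/m³ ÷ 1.35582 J/ft·lbf × 0.001 m³/L = 1.30266×10⁶ ft·lbf/L

1.303×10⁶ ft·lbf/L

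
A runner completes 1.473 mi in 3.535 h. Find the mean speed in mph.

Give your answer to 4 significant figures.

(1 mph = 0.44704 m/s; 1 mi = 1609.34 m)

0.4167 mph

1.473 mi × 1609.34 = 2370.56 m
3.535 h × 3600 = 12726 s
v = d / t = 2370.56 m / 12726 s = 0.186277 m/s
0.186277 m/s ÷ (0.44704 m/s/mph) = 0.41669 mph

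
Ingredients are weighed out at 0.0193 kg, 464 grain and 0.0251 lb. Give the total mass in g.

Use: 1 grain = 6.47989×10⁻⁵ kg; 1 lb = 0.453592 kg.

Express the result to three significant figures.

0.0193 kg (already kg)
464 grain × 6.47989×10⁻⁵ = 0.0300667 kg
0.0251 lb × 0.453592 = 0.0113852 kg
Sum: 0.0193 + 0.0300667 + 0.0113852 = 0.0607519 kg
In g: 0.0607519 / 0.001 = 60.7519 g

60.8 g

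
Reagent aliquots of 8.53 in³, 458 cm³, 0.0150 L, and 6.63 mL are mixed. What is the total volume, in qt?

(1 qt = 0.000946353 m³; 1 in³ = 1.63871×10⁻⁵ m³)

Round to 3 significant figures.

8.53 in³ × 1.63871×10⁻⁵ = 1.39782×10⁻⁴ m³
458 cm³ × 10⁻⁶ = 4.58×10⁻⁴ m³
0.0150 L × 0.001 = 1.5×10⁻⁵ m³
6.63 mL × 10⁻⁶ = 6.63×10⁻⁶ m³
Total: 1.39782×10⁻⁴ + 4.58×10⁻⁴ + 1.5×10⁻⁵ + 6.63×10⁻⁶ = 6.19412×10⁻⁴ m³
In qt: 6.19412×10⁻⁴ / 0.000946353 = 0.654525 qt

0.655 qt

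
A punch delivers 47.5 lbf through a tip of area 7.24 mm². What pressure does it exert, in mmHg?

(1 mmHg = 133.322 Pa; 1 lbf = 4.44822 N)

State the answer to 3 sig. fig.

2.19×10⁵ mmHg

47.5 lbf × 4.44822 → 211.29 N
7.24 mm² × 10⁻⁶ → 7.24×10⁻⁶ m²
P = F / A = 211.29 N / 7.24×10⁻⁶ m² = 2.91837×10⁷ Pa
2.91837×10⁷ Pa ÷ (133.322 Pa/mmHg) = 218896 mmHg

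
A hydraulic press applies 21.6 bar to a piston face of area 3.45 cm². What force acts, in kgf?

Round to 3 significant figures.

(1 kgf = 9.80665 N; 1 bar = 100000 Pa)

76.0 kgf

21.6 bar × 100000 = 2.16×10⁶ Pa
3.45 cm² × 0.0001 = 3.45×10⁻⁴ m²
F = P × A = 2.16×10⁶ Pa × 3.45×10⁻⁴ m² = 745.2 N
745.2 N ÷ (9.80665 N/kgf) = 75.9893 kgf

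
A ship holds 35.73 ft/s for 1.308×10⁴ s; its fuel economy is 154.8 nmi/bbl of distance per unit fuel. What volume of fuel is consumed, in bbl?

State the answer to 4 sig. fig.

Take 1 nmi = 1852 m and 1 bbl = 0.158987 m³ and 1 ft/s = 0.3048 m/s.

0.4969 bbl

35.73 ft/s → 10.8905 m/s
d = v × t = 10.8905 × 13080 = 142448 m
154.8 nmi/bbl → 1.80323×10⁶ m/m³
V = d / (distance per unit fuel) = 142448 / 1.80323×10⁶ = 0.078996 m³
In bbl: 0.078996 / 0.158987 = 0.496871 bbl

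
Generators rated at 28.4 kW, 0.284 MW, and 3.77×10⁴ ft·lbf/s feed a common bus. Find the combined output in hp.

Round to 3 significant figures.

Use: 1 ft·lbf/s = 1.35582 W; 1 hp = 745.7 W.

28.4 kW × 1000 → 28400 W
0.284 MW × 1000000 → 284000 W
3.77×10⁴ ft·lbf/s × 1.35582 → 51114.4 W
Total: 28400 + 284000 + 51114.4 = 363514 W
In hp: 363514 / 745.7 = 487.48 hp

487 hp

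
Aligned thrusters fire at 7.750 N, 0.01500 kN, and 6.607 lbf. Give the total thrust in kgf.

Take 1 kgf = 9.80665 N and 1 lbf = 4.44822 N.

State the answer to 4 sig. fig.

5.317 kgf

7.750 N (already N)
0.01500 kN × 1000 → 15 N
6.607 lbf × 4.44822 → 29.3894 N
Sum: 7.75 + 15 + 29.3894 = 52.1394 N
In kgf: 52.1394 / 9.80665 = 5.31674 kgf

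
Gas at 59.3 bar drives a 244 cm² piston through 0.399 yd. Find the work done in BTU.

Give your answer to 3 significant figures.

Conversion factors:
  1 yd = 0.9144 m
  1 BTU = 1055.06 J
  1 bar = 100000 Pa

59.3 bar → 5.93×10⁶ Pa
244 cm² → 0.0244 m²
F = P × A = 5.93×10⁶ × 0.0244 = 144692 N
0.399 yd → 0.364846 m
W = F × d = 144692 × 0.364846 = 52790.3 J
In BTU: 52790.3 / 1055.06 = 50.0354 BTU

50.0 BTU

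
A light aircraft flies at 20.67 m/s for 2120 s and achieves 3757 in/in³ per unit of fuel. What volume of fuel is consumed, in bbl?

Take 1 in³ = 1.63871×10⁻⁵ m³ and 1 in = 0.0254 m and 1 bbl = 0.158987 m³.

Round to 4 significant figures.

0.04733 bbl

d = v × t = 20.67 × 2120 = 43820.4 m
3757 in/in³ → 5.82335×10⁶ m/m³
V = d / (distance per unit fuel) = 43820.4 / 5.82335×10⁶ = 0.00752495 m³
In bbl: 0.00752495 / 0.158987 = 0.0473306 bbl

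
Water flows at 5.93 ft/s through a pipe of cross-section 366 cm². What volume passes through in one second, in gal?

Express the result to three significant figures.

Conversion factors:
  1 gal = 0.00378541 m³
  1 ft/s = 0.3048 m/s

17.5 gal

5.93 ft/s × 0.3048 → 1.80746 m/s
366 cm² × 0.0001 → 0.0366 m²
V = v × A × t = 1.80746 m/s × 0.0366 m² × 1 s = 0.066153 m³
0.066153 m³ ÷ (0.00378541 m³/gal) = 17.4758 gal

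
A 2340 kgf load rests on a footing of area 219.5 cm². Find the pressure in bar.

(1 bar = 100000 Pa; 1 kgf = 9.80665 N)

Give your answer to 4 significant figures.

10.45 bar

2340 kgf × 9.80665 = 22947.6 N
219.5 cm² × 0.0001 = 0.02195 m²
P = F / A = 22947.6 N / 0.02195 m² = 1.04545×10⁶ Pa
1.04545×10⁶ Pa ÷ (100000 Pa/bar) = 10.4545 bar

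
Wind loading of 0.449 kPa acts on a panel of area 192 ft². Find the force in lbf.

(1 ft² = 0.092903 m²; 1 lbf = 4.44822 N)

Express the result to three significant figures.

1800 lbf

0.449 kPa × 1000 = 449 Pa
192 ft² × 0.092903 = 17.8374 m²
F = P × A = 449 Pa × 17.8374 m² = 8008.99 N
8008.99 N ÷ (4.44822 N/lbf) = 1800.49 lbf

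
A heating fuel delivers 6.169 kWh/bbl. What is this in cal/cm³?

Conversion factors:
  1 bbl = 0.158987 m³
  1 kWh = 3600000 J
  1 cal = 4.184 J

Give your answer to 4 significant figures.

6.169 kWh/bbl × 3600000 J/kWh ÷ 0.158987 m³/bbl = 1.39687×10⁸ J/m³
1.39687×10⁸ J/m³ ÷ 4.184 J/cal × 10⁻⁶ m³/cm³ = 33.386 cal/cm³

33.39 cal/cm³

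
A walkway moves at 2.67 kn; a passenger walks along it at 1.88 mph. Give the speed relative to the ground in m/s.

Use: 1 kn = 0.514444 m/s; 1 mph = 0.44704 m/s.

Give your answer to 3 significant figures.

2.21 m/s

2.67 kn × 0.514444 = 1.37357 m/s
1.88 mph × 0.44704 = 0.840435 m/s
Sum: 1.37357 + 0.840435 = 2.21401 m/s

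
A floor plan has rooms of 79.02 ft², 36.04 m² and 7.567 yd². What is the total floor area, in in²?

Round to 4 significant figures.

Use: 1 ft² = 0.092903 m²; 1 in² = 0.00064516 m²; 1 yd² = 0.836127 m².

7.705×10⁴ in²

79.02 ft² × 0.092903 = 7.3412 m²
36.04 m² (already m²)
7.567 yd² × 0.836127 = 6.32697 m²
Total: 7.3412 + 36.04 + 6.32697 = 49.7082 m²
In in²: 49.7082 / 0.00064516 = 77047.9 in²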